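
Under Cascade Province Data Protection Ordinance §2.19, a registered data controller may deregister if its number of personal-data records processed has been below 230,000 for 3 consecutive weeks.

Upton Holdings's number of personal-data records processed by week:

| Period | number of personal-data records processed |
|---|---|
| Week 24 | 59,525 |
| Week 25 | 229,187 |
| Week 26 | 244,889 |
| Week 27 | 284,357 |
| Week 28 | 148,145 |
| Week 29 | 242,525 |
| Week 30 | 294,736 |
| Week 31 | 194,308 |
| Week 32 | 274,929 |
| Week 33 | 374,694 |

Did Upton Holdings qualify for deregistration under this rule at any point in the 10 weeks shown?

No

Weeks below 230,000: Week 24, Week 25, Week 28, Week 31.
Longest run of consecutive weeks below the threshold: 2.
2 < 3, so Upton Holdings never became eligible.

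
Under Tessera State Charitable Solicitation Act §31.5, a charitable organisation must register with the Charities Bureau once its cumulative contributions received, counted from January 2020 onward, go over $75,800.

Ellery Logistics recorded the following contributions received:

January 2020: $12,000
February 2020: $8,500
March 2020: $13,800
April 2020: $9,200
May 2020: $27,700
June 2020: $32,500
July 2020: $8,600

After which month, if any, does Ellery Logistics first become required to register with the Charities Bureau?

June 2020

Through January 2020: $12,000
Through February 2020: $20,500
Through March 2020: $34,300
Through April 2020: $43,500
Through May 2020: $71,200
Through June 2020: $103,700 ← exceeds threshold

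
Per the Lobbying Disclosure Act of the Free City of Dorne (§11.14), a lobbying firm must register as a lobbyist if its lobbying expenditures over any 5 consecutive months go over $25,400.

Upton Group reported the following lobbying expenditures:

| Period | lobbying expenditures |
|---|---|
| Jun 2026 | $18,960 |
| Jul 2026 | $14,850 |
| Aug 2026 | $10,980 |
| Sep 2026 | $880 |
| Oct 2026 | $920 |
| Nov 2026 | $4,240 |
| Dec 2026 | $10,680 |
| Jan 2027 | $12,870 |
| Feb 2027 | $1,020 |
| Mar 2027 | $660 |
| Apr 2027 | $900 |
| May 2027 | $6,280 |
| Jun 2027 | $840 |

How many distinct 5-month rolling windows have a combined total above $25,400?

7

Jun 2026–Oct 2026: $18,960 + $14,850 + $10,980 + $880 + $920 = $46,590 (over)
Jul 2026–Nov 2026: $14,850 + $10,980 + $880 + $920 + $4,240 = $31,870 (over)
Aug 2026–Dec 2026: $10,980 + $880 + $920 + $4,240 + $10,680 = $27,700 (over)
Sep 2026–Jan 2027: $880 + $920 + $4,240 + $10,680 + $12,870 = $29,590 (over)
Oct 2026–Feb 2027: $920 + $4,240 + $10,680 + $12,870 + $1,020 = $29,730 (over)
Nov 2026–Mar 2027: $4,240 + $10,680 + $12,870 + $1,020 + $660 = $29,470 (over)
Dec 2026–Apr 2027: $10,680 + $12,870 + $1,020 + $660 + $900 = $26,130 (over)
Jan 2027–May 2027: $12,870 + $1,020 + $660 + $900 + $6,280 = $21,730 (under)
Feb 2027–Jun 2027: $1,020 + $660 + $900 + $6,280 + $840 = $9,700 (under)
7 windows exceed the threshold.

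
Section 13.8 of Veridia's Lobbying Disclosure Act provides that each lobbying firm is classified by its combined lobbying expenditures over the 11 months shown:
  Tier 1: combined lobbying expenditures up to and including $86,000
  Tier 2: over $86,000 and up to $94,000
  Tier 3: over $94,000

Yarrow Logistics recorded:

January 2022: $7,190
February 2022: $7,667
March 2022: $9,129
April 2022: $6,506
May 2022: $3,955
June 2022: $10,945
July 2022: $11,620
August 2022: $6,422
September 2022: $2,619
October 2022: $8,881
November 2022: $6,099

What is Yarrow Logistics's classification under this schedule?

Combined lobbying expenditures: $7,190 + $7,667 + $9,129 + $6,506 + $3,955 + $10,945 + $11,620 + $6,422 + $2,619 + $8,881 + $6,099 = $81,033.
$81,033 ≤ $86,000, so Tier 1 applies.

Tier 1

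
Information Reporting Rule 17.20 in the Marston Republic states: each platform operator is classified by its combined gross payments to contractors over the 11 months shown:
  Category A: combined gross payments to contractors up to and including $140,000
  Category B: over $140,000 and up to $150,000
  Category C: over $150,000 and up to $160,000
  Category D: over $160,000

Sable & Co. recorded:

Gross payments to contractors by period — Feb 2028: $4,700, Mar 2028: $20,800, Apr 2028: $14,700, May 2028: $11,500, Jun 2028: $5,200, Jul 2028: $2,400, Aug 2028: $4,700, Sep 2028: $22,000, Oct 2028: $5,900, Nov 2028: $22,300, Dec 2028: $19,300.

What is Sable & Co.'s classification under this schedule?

Combined gross payments to contractors: $4,700 + $20,800 + $14,700 + $11,500 + $5,200 + $2,400 + $4,700 + $22,000 + $5,900 + $22,300 + $19,300 = $133,500.
$133,500 ≤ $140,000, so Category A applies.

Category A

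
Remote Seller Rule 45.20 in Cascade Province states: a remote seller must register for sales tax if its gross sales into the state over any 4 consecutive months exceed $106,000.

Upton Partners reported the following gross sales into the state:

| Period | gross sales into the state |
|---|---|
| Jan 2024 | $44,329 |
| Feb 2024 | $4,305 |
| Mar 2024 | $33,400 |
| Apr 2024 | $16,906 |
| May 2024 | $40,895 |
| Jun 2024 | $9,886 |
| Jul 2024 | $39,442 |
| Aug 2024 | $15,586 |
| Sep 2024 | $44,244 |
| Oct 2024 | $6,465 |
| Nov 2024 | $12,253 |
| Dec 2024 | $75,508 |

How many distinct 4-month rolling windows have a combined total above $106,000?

3

Jan 2024–Apr 2024: $44,329 + $4,305 + $33,400 + $16,906 = $98,940 (under)
Feb 2024–May 2024: $4,305 + $33,400 + $16,906 + $40,895 = $95,506 (under)
Mar 2024–Jun 2024: $33,400 + $16,906 + $40,895 + $9,886 = $101,087 (under)
Apr 2024–Jul 2024: $16,906 + $40,895 + $9,886 + $39,442 = $107,129 (over)
May 2024–Aug 2024: $40,895 + $9,886 + $39,442 + $15,586 = $105,809 (under)
Jun 2024–Sep 2024: $9,886 + $39,442 + $15,586 + $44,244 = $109,158 (over)
Jul 2024–Oct 2024: $39,442 + $15,586 + $44,244 + $6,465 = $105,737 (under)
Aug 2024–Nov 2024: $15,586 + $44,244 + $6,465 + $12,253 = $78,548 (under)
Sep 2024–Dec 2024: $44,244 + $6,465 + $12,253 + $75,508 = $138,470 (over)
3 windows exceed the threshold.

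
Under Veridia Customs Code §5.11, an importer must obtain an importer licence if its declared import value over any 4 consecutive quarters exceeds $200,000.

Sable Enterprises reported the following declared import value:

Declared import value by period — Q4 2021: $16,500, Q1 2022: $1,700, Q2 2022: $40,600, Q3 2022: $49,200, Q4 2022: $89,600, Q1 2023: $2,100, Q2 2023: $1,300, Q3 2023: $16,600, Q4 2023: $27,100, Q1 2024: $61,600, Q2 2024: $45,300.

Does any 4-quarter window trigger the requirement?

No

Q4 2021–Q3 2022: $16,500 + $1,700 + $40,600 + $49,200 = $108,000 (under)
Q1 2022–Q4 2022: $1,700 + $40,600 + $49,200 + $89,600 = $181,100 (under)
Q2 2022–Q1 2023: $40,600 + $49,200 + $89,600 + $2,100 = $181,500 (under)
Q3 2022–Q2 2023: $49,200 + $89,600 + $2,100 + $1,300 = $142,200 (under)
Q4 2022–Q3 2023: $89,600 + $2,100 + $1,300 + $16,600 = $109,600 (under)
Q1 2023–Q4 2023: $2,100 + $1,300 + $16,600 + $27,100 = $47,100 (under)
Q2 2023–Q1 2024: $1,300 + $16,600 + $27,100 + $61,600 = $106,600 (under)
Q3 2023–Q2 2024: $16,600 + $27,100 + $61,600 + $45,300 = $150,600 (under)
No window exceeds $200,000.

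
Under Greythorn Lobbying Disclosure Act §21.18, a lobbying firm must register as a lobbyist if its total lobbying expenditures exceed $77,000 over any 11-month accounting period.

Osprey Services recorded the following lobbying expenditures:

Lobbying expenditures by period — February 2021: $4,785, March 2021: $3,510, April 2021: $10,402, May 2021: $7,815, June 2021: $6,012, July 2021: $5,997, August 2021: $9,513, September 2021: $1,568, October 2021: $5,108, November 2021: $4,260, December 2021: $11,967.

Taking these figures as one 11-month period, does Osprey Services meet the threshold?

No

Total lobbying expenditures: $4,785 + $3,510 + $10,402 + $7,815 + $6,012 + $5,997 + $9,513 + $1,568 + $5,108 + $4,260 + $11,967 = $70,937.
$70,937 ≤ $77,000, so the threshold is not exceeded.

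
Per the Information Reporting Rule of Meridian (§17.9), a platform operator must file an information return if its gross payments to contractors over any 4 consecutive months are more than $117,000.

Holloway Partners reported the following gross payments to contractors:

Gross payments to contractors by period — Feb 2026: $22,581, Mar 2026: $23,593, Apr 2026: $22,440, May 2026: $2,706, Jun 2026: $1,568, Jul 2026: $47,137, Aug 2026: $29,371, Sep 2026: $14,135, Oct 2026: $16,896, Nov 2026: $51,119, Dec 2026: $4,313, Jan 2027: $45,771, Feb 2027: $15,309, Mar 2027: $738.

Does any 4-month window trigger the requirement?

Yes

Feb 2026–May 2026: $22,581 + $23,593 + $22,440 + $2,706 = $71,320 (under)
Mar 2026–Jun 2026: $23,593 + $22,440 + $2,706 + $1,568 = $50,307 (under)
Apr 2026–Jul 2026: $22,440 + $2,706 + $1,568 + $47,137 = $73,851 (under)
May 2026–Aug 2026: $2,706 + $1,568 + $47,137 + $29,371 = $80,782 (under)
Jun 2026–Sep 2026: $1,568 + $47,137 + $29,371 + $14,135 = $92,211 (under)
Jul 2026–Oct 2026: $47,137 + $29,371 + $14,135 + $16,896 = $107,539 (under)
Aug 2026–Nov 2026: $29,371 + $14,135 + $16,896 + $51,119 = $111,521 (under)
Sep 2026–Dec 2026: $14,135 + $16,896 + $51,119 + $4,313 = $86,463 (under)
Oct 2026–Jan 2027: $16,896 + $51,119 + $4,313 + $45,771 = $118,099 (over)
Nov 2026–Feb 2027: $51,119 + $4,313 + $45,771 + $15,309 = $116,512 (under)
Dec 2026–Mar 2027: $4,313 + $45,771 + $15,309 + $738 = $66,131 (under)
At least one window exceeds $117,000.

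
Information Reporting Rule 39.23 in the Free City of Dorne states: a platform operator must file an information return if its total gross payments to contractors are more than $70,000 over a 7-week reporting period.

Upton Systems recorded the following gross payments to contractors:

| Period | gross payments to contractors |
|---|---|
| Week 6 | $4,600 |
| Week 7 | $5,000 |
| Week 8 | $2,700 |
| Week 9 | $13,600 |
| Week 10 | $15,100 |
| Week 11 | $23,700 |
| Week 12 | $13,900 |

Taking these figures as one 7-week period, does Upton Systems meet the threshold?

Total gross payments to contractors: $4,600 + $5,000 + $2,700 + $13,600 + $15,100 + $23,700 + $13,900 = $78,600.
$78,600 > $70,000, so the threshold is exceeded.

Yes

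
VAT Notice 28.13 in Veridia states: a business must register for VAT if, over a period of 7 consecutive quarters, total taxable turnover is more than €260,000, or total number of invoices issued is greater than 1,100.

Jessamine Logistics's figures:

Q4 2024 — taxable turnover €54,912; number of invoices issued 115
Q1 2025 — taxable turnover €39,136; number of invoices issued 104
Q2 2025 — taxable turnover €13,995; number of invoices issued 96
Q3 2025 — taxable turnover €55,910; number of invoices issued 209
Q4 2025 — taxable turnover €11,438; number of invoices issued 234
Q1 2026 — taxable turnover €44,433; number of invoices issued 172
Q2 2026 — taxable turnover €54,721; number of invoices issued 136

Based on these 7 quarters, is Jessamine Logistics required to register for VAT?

Total taxable turnover: €54,912 + €39,136 + €13,995 + €55,910 + €11,438 + €44,433 + €54,721 = €274,545 (> €260,000).
Total number of invoices issued: 115 + 104 + 96 + 209 + 234 + 172 + 136 = 1,066 (≤ 1,100).
The test is 'or': at least one threshold is exceeded.

Yes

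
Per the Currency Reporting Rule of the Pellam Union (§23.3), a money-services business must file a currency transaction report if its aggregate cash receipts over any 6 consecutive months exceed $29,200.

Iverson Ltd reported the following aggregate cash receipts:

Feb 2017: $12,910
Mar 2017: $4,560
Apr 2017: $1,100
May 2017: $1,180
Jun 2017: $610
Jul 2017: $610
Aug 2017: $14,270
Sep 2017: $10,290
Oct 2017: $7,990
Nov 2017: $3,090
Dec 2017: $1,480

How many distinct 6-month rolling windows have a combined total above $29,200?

3

Feb 2017–Jul 2017: $12,910 + $4,560 + $1,100 + $1,180 + $610 + $610 = $20,970 (under)
Mar 2017–Aug 2017: $4,560 + $1,100 + $1,180 + $610 + $610 + $14,270 = $22,330 (under)
Apr 2017–Sep 2017: $1,100 + $1,180 + $610 + $610 + $14,270 + $10,290 = $28,060 (under)
May 2017–Oct 2017: $1,180 + $610 + $610 + $14,270 + $10,290 + $7,990 = $34,950 (over)
Jun 2017–Nov 2017: $610 + $610 + $14,270 + $10,290 + $7,990 + $3,090 = $36,860 (over)
Jul 2017–Dec 2017: $610 + $14,270 + $10,290 + $7,990 + $3,090 + $1,480 = $37,730 (over)
3 windows exceed the threshold.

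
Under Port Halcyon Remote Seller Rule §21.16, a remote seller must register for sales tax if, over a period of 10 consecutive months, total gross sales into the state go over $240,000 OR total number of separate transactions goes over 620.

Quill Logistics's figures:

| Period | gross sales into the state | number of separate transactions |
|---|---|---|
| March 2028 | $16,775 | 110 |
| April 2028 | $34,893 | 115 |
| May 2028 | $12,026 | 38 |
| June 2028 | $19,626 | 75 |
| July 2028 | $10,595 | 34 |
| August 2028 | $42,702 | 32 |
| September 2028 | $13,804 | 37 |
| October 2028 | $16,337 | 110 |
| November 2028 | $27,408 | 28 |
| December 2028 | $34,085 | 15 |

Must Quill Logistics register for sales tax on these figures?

Total gross sales into the state: $16,775 + $34,893 + $12,026 + $19,626 + $10,595 + $42,702 + $13,804 + $16,337 + $27,408 + $34,085 = $228,251 (≤ $240,000).
Total number of separate transactions: 110 + 115 + 38 + 75 + 34 + 32 + 37 + 110 + 28 + 15 = 594 (≤ 620).
The test is 'or': neither threshold is exceeded.

No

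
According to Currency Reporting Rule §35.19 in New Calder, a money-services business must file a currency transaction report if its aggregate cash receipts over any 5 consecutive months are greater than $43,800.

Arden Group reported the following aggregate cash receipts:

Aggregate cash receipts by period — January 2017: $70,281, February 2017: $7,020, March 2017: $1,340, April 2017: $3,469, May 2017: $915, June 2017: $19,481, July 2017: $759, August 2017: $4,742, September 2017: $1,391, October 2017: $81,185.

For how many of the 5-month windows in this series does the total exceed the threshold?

2

January 2017–May 2017: $70,281 + $7,020 + $1,340 + $3,469 + $915 = $83,025 (over)
February 2017–June 2017: $7,020 + $1,340 + $3,469 + $915 + $19,481 = $32,225 (under)
March 2017–July 2017: $1,340 + $3,469 + $915 + $19,481 + $759 = $25,964 (under)
April 2017–August 2017: $3,469 + $915 + $19,481 + $759 + $4,742 = $29,366 (under)
May 2017–September 2017: $915 + $19,481 + $759 + $4,742 + $1,391 = $27,288 (under)
June 2017–October 2017: $19,481 + $759 + $4,742 + $1,391 + $81,185 = $107,558 (over)
2 windows exceed the threshold.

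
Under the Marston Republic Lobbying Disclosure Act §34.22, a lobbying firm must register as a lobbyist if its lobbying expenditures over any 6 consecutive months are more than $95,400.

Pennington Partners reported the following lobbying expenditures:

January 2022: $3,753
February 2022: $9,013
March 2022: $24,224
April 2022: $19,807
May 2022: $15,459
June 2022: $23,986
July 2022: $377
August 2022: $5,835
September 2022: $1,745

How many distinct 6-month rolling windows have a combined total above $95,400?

January 2022–June 2022: $3,753 + $9,013 + $24,224 + $19,807 + $15,459 + $23,986 = $96,242 (over)
February 2022–July 2022: $9,013 + $24,224 + $19,807 + $15,459 + $23,986 + $377 = $92,866 (under)
March 2022–August 2022: $24,224 + $19,807 + $15,459 + $23,986 + $377 + $5,835 = $89,688 (under)
April 2022–September 2022: $19,807 + $15,459 + $23,986 + $377 + $5,835 + $1,745 = $67,209 (under)
1 window exceeds the threshold.

1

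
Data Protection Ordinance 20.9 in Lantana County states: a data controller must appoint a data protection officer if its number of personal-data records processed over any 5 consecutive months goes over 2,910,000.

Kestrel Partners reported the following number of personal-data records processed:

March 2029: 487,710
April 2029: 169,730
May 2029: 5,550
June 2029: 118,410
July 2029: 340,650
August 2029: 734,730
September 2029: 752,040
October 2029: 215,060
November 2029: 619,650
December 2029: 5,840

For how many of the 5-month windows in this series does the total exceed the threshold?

March 2029–July 2029: 487,710 + 169,730 + 5,550 + 118,410 + 340,650 = 1,122,050 (under)
April 2029–August 2029: 169,730 + 5,550 + 118,410 + 340,650 + 734,730 = 1,369,070 (under)
May 2029–September 2029: 5,550 + 118,410 + 340,650 + 734,730 + 752,040 = 1,951,380 (under)
June 2029–October 2029: 118,410 + 340,650 + 734,730 + 752,040 + 215,060 = 2,160,890 (under)
July 2029–November 2029: 340,650 + 734,730 + 752,040 + 215,060 + 619,650 = 2,662,130 (under)
August 2029–December 2029: 734,730 + 752,040 + 215,060 + 619,650 + 5,840 = 2,327,320 (under)
0 windows exceed the threshold.

0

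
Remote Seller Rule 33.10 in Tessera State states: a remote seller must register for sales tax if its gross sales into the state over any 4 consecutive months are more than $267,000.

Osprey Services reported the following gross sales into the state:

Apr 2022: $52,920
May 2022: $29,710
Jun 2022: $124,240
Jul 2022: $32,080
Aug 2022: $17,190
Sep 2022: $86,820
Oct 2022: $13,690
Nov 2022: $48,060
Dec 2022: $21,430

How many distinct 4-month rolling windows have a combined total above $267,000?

Apr 2022–Jul 2022: $52,920 + $29,710 + $124,240 + $32,080 = $238,950 (under)
May 2022–Aug 2022: $29,710 + $124,240 + $32,080 + $17,190 = $203,220 (under)
Jun 2022–Sep 2022: $124,240 + $32,080 + $17,190 + $86,820 = $260,330 (under)
Jul 2022–Oct 2022: $32,080 + $17,190 + $86,820 + $13,690 = $149,780 (under)
Aug 2022–Nov 2022: $17,190 + $86,820 + $13,690 + $48,060 = $165,760 (under)
Sep 2022–Dec 2022: $86,820 + $13,690 + $48,060 + $21,430 = $170,000 (under)
0 windows exceed the threshold.

0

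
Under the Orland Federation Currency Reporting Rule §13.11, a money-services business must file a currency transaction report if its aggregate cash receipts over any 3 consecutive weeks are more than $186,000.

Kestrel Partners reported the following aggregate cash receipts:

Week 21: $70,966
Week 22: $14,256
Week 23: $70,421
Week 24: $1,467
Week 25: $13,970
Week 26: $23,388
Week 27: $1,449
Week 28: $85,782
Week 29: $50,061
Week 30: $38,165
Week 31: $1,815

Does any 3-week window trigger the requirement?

No

Week 21–Week 23: $70,966 + $14,256 + $70,421 = $155,643 (under)
Week 22–Week 24: $14,256 + $70,421 + $1,467 = $86,144 (under)
Week 23–Week 25: $70,421 + $1,467 + $13,970 = $85,858 (under)
Week 24–Week 26: $1,467 + $13,970 + $23,388 = $38,825 (under)
Week 25–Week 27: $13,970 + $23,388 + $1,449 = $38,807 (under)
Week 26–Week 28: $23,388 + $1,449 + $85,782 = $110,619 (under)
Week 27–Week 29: $1,449 + $85,782 + $50,061 = $137,292 (under)
Week 28–Week 30: $85,782 + $50,061 + $38,165 = $174,008 (under)
Week 29–Week 31: $50,061 + $38,165 + $1,815 = $90,041 (under)
No window exceeds $186,000.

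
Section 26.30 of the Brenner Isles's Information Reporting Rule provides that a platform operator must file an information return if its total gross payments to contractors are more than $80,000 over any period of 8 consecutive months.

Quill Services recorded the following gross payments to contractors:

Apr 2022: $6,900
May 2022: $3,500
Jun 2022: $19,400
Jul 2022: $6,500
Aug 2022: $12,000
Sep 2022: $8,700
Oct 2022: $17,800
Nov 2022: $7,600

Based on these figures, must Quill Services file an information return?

Total gross payments to contractors: $6,900 + $3,500 + $19,400 + $6,500 + $12,000 + $8,700 + $17,800 + $7,600 = $82,400.
$82,400 > $80,000, so the threshold is exceeded.

Yes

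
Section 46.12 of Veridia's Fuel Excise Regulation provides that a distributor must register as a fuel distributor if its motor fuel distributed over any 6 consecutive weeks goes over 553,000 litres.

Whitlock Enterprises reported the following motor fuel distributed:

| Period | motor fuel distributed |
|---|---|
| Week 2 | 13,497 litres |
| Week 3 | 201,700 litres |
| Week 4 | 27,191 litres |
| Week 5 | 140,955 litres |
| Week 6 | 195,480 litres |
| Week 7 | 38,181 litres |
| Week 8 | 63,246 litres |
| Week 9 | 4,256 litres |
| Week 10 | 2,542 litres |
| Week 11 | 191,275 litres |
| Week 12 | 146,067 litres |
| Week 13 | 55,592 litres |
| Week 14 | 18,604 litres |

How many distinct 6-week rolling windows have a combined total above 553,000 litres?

Week 2–Week 7: 13,497 litres + 201,700 litres + 27,191 litres + 140,955 litres + 195,480 litres + 38,181 litres = 617,004 litres (over)
Week 3–Week 8: 201,700 litres + 27,191 litres + 140,955 litres + 195,480 litres + 38,181 litres + 63,246 litres = 666,753 litres (over)
Week 4–Week 9: 27,191 litres + 140,955 litres + 195,480 litres + 38,181 litres + 63,246 litres + 4,256 litres = 469,309 litres (under)
Week 5–Week 10: 140,955 litres + 195,480 litres + 38,181 litres + 63,246 litres + 4,256 litres + 2,542 litres = 444,660 litres (under)
Week 6–Week 11: 195,480 litres + 38,181 litres + 63,246 litres + 4,256 litres + 2,542 litres + 191,275 litres = 494,980 litres (under)
Week 7–Week 12: 38,181 litres + 63,246 litres + 4,256 litres + 2,542 litres + 191,275 litres + 146,067 litres = 445,567 litres (under)
Week 8–Week 13: 63,246 litres + 4,256 litres + 2,542 litres + 191,275 litres + 146,067 litres + 55,592 litres = 462,978 litres (under)
Week 9–Week 14: 4,256 litres + 2,542 litres + 191,275 litres + 146,067 litres + 55,592 litres + 18,604 litres = 418,336 litres (under)
2 windows exceed the threshold.

2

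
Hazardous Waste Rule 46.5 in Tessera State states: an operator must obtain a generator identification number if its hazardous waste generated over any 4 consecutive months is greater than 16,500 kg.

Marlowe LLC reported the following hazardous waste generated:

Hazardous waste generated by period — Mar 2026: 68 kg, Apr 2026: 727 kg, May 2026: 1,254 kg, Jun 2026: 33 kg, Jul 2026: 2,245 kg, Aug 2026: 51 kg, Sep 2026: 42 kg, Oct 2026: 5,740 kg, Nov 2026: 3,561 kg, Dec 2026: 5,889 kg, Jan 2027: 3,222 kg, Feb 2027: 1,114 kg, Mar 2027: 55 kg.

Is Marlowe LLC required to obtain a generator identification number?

Yes

Mar 2026–Jun 2026: 68 kg + 727 kg + 1,254 kg + 33 kg = 2,082 kg (under)
Apr 2026–Jul 2026: 727 kg + 1,254 kg + 33 kg + 2,245 kg = 4,259 kg (under)
May 2026–Aug 2026: 1,254 kg + 33 kg + 2,245 kg + 51 kg = 3,583 kg (under)
Jun 2026–Sep 2026: 33 kg + 2,245 kg + 51 kg + 42 kg = 2,371 kg (under)
Jul 2026–Oct 2026: 2,245 kg + 51 kg + 42 kg + 5,740 kg = 8,078 kg (under)
Aug 2026–Nov 2026: 51 kg + 42 kg + 5,740 kg + 3,561 kg = 9,394 kg (under)
Sep 2026–Dec 2026: 42 kg + 5,740 kg + 3,561 kg + 5,889 kg = 15,232 kg (under)
Oct 2026–Jan 2027: 5,740 kg + 3,561 kg + 5,889 kg + 3,222 kg = 18,412 kg (over)
Nov 2026–Feb 2027: 3,561 kg + 5,889 kg + 3,222 kg + 1,114 kg = 13,786 kg (under)
Dec 2026–Mar 2027: 5,889 kg + 3,222 kg + 1,114 kg + 55 kg = 10,280 kg (under)
At least one window exceeds 16,500 kg.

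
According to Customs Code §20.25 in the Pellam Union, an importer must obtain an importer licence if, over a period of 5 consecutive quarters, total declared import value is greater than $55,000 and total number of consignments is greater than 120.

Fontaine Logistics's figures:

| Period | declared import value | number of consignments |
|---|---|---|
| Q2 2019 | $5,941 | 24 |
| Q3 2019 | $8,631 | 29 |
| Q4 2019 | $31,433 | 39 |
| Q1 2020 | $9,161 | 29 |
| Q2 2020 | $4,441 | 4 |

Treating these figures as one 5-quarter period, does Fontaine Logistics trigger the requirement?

Yes

Total declared import value: $5,941 + $8,631 + $31,433 + $9,161 + $4,441 = $59,607 (> $55,000).
Total number of consignments: 24 + 29 + 39 + 29 + 4 = 125 (> 120).
The test is 'and': both thresholds are exceeded.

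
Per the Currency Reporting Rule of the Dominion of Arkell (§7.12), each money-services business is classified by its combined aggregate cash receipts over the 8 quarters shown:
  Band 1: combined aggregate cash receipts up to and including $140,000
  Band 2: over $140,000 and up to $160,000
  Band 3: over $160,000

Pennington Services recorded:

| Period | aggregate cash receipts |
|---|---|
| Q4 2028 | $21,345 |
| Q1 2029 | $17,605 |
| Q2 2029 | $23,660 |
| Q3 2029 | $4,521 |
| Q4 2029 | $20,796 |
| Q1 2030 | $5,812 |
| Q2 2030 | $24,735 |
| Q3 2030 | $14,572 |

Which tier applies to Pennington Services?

Combined aggregate cash receipts: $21,345 + $17,605 + $23,660 + $4,521 + $20,796 + $5,812 + $24,735 + $14,572 = $133,046.
$133,046 ≤ $140,000, so Band 1 applies.

Band 1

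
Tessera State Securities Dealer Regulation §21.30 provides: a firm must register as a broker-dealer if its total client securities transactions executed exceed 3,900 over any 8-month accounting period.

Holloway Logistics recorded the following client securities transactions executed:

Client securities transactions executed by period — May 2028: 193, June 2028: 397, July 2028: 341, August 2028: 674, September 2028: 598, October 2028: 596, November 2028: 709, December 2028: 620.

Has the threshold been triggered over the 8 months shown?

Total client securities transactions executed: 193 + 397 + 341 + 674 + 598 + 596 + 709 + 620 = 4,128.
4,128 > 3,900, so the threshold is exceeded.

Yes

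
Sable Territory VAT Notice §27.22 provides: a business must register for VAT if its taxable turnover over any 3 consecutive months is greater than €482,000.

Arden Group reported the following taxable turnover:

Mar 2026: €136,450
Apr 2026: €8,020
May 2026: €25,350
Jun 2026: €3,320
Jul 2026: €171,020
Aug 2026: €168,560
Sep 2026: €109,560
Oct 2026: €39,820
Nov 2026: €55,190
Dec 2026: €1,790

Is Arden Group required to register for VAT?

Mar 2026–May 2026: €136,450 + €8,020 + €25,350 = €169,820 (under)
Apr 2026–Jun 2026: €8,020 + €25,350 + €3,320 = €36,690 (under)
May 2026–Jul 2026: €25,350 + €3,320 + €171,020 = €199,690 (under)
Jun 2026–Aug 2026: €3,320 + €171,020 + €168,560 = €342,900 (under)
Jul 2026–Sep 2026: €171,020 + €168,560 + €109,560 = €449,140 (under)
Aug 2026–Oct 2026: €168,560 + €109,560 + €39,820 = €317,940 (under)
Sep 2026–Nov 2026: €109,560 + €39,820 + €55,190 = €204,570 (under)
Oct 2026–Dec 2026: €39,820 + €55,190 + €1,790 = €96,800 (under)
No window exceeds €482,000.

No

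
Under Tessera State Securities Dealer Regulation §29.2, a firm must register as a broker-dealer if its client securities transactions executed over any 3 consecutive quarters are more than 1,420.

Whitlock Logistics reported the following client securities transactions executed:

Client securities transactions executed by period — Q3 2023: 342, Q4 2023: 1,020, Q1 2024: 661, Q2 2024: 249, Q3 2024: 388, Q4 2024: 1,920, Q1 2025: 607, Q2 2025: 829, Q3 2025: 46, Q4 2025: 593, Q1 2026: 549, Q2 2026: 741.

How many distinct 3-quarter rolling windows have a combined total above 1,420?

Q3 2023–Q1 2024: 342 + 1,020 + 661 = 2,023 (over)
Q4 2023–Q2 2024: 1,020 + 661 + 249 = 1,930 (over)
Q1 2024–Q3 2024: 661 + 249 + 388 = 1,298 (under)
Q2 2024–Q4 2024: 249 + 388 + 1,920 = 2,557 (over)
Q3 2024–Q1 2025: 388 + 1,920 + 607 = 2,915 (over)
Q4 2024–Q2 2025: 1,920 + 607 + 829 = 3,356 (over)
Q1 2025–Q3 2025: 607 + 829 + 46 = 1,482 (over)
Q2 2025–Q4 2025: 829 + 46 + 593 = 1,468 (over)
Q3 2025–Q1 2026: 46 + 593 + 549 = 1,188 (under)
Q4 2025–Q2 2026: 593 + 549 + 741 = 1,883 (over)
8 windows exceed the threshold.

8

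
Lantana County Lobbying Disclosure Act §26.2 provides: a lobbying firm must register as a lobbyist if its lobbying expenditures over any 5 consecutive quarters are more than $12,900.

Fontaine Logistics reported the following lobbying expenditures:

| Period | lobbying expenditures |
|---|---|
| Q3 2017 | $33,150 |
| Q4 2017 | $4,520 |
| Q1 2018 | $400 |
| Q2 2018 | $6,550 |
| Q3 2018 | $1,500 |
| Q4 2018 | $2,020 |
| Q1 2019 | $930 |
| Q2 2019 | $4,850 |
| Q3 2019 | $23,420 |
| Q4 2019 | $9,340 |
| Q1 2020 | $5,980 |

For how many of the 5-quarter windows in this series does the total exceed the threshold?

6

Q3 2017–Q3 2018: $33,150 + $4,520 + $400 + $6,550 + $1,500 = $46,120 (over)
Q4 2017–Q4 2018: $4,520 + $400 + $6,550 + $1,500 + $2,020 = $14,990 (over)
Q1 2018–Q1 2019: $400 + $6,550 + $1,500 + $2,020 + $930 = $11,400 (under)
Q2 2018–Q2 2019: $6,550 + $1,500 + $2,020 + $930 + $4,850 = $15,850 (over)
Q3 2018–Q3 2019: $1,500 + $2,020 + $930 + $4,850 + $23,420 = $32,720 (over)
Q4 2018–Q4 2019: $2,020 + $930 + $4,850 + $23,420 + $9,340 = $40,560 (over)
Q1 2019–Q1 2020: $930 + $4,850 + $23,420 + $9,340 + $5,980 = $44,520 (over)
6 windows exceed the threshold.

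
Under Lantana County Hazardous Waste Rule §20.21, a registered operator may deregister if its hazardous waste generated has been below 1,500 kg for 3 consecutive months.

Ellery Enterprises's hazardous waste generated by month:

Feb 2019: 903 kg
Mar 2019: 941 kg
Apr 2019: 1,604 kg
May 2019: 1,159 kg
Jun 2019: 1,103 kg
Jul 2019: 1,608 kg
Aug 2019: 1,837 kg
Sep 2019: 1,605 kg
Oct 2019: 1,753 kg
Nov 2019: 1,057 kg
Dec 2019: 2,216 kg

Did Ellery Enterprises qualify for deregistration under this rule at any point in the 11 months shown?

Months below 1,500 kg: Feb 2019, Mar 2019, May 2019, Jun 2019, Nov 2019.
Longest run of consecutive months below the threshold: 2.
2 < 3, so Ellery Enterprises never became eligible.

No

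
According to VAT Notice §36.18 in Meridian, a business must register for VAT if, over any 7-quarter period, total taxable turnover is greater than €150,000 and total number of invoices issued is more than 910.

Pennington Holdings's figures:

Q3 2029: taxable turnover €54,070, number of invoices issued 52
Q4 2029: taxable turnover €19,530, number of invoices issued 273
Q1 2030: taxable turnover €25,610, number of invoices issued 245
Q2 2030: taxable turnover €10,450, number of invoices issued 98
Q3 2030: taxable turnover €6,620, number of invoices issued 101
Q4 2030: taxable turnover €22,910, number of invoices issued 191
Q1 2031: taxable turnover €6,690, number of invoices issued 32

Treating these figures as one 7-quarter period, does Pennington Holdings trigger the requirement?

No

Total taxable turnover: €54,070 + €19,530 + €25,610 + €10,450 + €6,620 + €22,910 + €6,690 = €145,880 (≤ €150,000).
Total number of invoices issued: 52 + 273 + 245 + 98 + 101 + 191 + 32 = 992 (> 910).
The test is 'and': the rule requires both, and at least one is not exceeded.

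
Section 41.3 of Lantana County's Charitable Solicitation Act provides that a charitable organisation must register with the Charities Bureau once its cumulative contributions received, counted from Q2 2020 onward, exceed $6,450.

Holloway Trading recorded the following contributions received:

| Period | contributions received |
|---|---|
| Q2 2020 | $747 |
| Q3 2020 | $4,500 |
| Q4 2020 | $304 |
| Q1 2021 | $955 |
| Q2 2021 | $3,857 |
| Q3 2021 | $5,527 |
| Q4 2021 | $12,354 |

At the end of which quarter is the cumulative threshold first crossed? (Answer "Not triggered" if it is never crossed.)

Q1 2021

Through Q2 2020: $747
Through Q3 2020: $5,247
Through Q4 2020: $5,551
Through Q1 2021: $6,506 ← exceeds threshold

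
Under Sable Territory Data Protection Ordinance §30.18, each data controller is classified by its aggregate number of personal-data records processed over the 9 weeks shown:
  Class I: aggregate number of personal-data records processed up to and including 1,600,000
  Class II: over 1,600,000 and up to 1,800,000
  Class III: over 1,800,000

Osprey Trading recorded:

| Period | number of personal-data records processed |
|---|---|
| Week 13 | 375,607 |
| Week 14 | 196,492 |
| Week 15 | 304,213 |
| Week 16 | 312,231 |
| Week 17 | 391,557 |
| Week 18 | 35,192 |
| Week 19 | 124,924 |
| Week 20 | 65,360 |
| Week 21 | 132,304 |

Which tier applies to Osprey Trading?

Aggregate number of personal-data records processed: 375,607 + 196,492 + 304,213 + 312,231 + 391,557 + 35,192 + 124,924 + 65,360 + 132,304 = 1,937,880.
1,937,880 > 1,800,000, so Class III applies.

Class III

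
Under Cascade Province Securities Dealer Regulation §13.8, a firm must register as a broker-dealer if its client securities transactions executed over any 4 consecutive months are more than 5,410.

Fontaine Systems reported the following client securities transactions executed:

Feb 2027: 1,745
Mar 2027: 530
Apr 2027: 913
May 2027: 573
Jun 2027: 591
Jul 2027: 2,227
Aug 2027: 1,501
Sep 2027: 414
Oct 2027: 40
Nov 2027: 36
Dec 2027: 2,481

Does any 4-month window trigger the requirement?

No

Feb 2027–May 2027: 1,745 + 530 + 913 + 573 = 3,761 (under)
Mar 2027–Jun 2027: 530 + 913 + 573 + 591 = 2,607 (under)
Apr 2027–Jul 2027: 913 + 573 + 591 + 2,227 = 4,304 (under)
May 2027–Aug 2027: 573 + 591 + 2,227 + 1,501 = 4,892 (under)
Jun 2027–Sep 2027: 591 + 2,227 + 1,501 + 414 = 4,733 (under)
Jul 2027–Oct 2027: 2,227 + 1,501 + 414 + 40 = 4,182 (under)
Aug 2027–Nov 2027: 1,501 + 414 + 40 + 36 = 1,991 (under)
Sep 2027–Dec 2027: 414 + 40 + 36 + 2,481 = 2,971 (under)
No window exceeds 5,410.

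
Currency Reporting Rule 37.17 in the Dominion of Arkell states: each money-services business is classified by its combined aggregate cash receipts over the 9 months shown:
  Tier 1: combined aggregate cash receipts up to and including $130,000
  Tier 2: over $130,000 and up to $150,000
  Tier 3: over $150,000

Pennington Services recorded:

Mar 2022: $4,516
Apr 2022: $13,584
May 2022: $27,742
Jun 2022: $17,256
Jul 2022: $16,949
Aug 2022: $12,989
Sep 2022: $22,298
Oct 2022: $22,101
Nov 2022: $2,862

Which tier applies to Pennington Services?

Tier 2

Combined aggregate cash receipts: $4,516 + $13,584 + $27,742 + $17,256 + $16,949 + $12,989 + $22,298 + $22,101 + $2,862 = $140,297.
$130,000 < $140,297 ≤ $150,000, so Tier 2 applies.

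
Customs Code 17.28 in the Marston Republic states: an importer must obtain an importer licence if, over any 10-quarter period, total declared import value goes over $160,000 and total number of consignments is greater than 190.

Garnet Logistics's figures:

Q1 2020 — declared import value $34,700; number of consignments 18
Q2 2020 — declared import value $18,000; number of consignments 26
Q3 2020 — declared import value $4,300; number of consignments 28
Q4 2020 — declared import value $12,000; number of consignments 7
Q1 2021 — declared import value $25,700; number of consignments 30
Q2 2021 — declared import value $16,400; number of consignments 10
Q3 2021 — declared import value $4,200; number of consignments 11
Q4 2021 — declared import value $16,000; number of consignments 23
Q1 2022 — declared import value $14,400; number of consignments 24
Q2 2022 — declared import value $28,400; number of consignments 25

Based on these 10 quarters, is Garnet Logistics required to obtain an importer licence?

Yes

Total declared import value: $34,700 + $18,000 + $4,300 + $12,000 + $25,700 + $16,400 + $4,200 + $16,000 + $14,400 + $28,400 = $174,100 (> $160,000).
Total number of consignments: 18 + 26 + 28 + 7 + 30 + 10 + 11 + 23 + 24 + 25 = 202 (> 190).
The test is 'and': both thresholds are exceeded.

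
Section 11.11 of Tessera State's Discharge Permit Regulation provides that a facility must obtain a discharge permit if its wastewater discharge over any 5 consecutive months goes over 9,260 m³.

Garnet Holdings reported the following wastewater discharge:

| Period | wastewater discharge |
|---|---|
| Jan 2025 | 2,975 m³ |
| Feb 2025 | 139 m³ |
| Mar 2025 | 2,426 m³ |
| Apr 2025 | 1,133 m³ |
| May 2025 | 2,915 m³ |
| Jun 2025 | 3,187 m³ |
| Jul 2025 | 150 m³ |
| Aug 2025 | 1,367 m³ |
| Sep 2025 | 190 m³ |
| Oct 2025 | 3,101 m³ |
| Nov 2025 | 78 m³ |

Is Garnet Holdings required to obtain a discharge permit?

Jan 2025–May 2025: 2,975 m³ + 139 m³ + 2,426 m³ + 1,133 m³ + 2,915 m³ = 9,588 m³ (over)
Feb 2025–Jun 2025: 139 m³ + 2,426 m³ + 1,133 m³ + 2,915 m³ + 3,187 m³ = 9,800 m³ (over)
Mar 2025–Jul 2025: 2,426 m³ + 1,133 m³ + 2,915 m³ + 3,187 m³ + 150 m³ = 9,811 m³ (over)
Apr 2025–Aug 2025: 1,133 m³ + 2,915 m³ + 3,187 m³ + 150 m³ + 1,367 m³ = 8,752 m³ (under)
May 2025–Sep 2025: 2,915 m³ + 3,187 m³ + 150 m³ + 1,367 m³ + 190 m³ = 7,809 m³ (under)
Jun 2025–Oct 2025: 3,187 m³ + 150 m³ + 1,367 m³ + 190 m³ + 3,101 m³ = 7,995 m³ (under)
Jul 2025–Nov 2025: 150 m³ + 1,367 m³ + 190 m³ + 3,101 m³ + 78 m³ = 4,886 m³ (under)
At least one window exceeds 9,260 m³.

Yes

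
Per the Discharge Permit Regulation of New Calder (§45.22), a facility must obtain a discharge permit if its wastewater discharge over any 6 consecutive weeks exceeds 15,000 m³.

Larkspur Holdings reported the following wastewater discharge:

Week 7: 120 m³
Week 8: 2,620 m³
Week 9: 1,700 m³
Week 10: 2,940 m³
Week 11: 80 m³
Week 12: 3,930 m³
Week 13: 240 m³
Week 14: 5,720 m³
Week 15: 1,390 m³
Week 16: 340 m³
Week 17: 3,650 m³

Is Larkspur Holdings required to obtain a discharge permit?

Yes

Week 7–Week 12: 120 m³ + 2,620 m³ + 1,700 m³ + 2,940 m³ + 80 m³ + 3,930 m³ = 11,390 m³ (under)
Week 8–Week 13: 2,620 m³ + 1,700 m³ + 2,940 m³ + 80 m³ + 3,930 m³ + 240 m³ = 11,510 m³ (under)
Week 9–Week 14: 1,700 m³ + 2,940 m³ + 80 m³ + 3,930 m³ + 240 m³ + 5,720 m³ = 14,610 m³ (under)
Week 10–Week 15: 2,940 m³ + 80 m³ + 3,930 m³ + 240 m³ + 5,720 m³ + 1,390 m³ = 14,300 m³ (under)
Week 11–Week 16: 80 m³ + 3,930 m³ + 240 m³ + 5,720 m³ + 1,390 m³ + 340 m³ = 11,700 m³ (under)
Week 12–Week 17: 3,930 m³ + 240 m³ + 5,720 m³ + 1,390 m³ + 340 m³ + 3,650 m³ = 15,270 m³ (over)
At least one window exceeds 15,000 m³.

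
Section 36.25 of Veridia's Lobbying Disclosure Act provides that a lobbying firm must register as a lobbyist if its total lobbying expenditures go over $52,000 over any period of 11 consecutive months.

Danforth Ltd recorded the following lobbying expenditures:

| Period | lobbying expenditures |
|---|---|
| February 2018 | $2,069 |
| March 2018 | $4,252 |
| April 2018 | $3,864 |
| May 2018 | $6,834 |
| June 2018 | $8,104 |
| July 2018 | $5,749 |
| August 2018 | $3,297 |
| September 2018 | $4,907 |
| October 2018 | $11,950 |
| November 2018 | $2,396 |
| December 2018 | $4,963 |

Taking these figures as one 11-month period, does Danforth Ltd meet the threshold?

Yes

Total lobbying expenditures: $2,069 + $4,252 + $3,864 + $6,834 + $8,104 + $5,749 + $3,297 + $4,907 + $11,950 + $2,396 + $4,963 = $58,385.
$58,385 > $52,000, so the threshold is exceeded.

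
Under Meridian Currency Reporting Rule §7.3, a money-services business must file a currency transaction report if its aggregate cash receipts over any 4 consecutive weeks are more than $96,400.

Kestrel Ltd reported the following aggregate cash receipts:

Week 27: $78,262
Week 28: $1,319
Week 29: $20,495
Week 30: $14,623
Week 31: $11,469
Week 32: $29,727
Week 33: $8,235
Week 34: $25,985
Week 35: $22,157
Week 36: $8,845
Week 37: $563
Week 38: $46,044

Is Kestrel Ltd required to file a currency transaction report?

Yes

Week 27–Week 30: $78,262 + $1,319 + $20,495 + $14,623 = $114,699 (over)
Week 28–Week 31: $1,319 + $20,495 + $14,623 + $11,469 = $47,906 (under)
Week 29–Week 32: $20,495 + $14,623 + $11,469 + $29,727 = $76,314 (under)
Week 30–Week 33: $14,623 + $11,469 + $29,727 + $8,235 = $64,054 (under)
Week 31–Week 34: $11,469 + $29,727 + $8,235 + $25,985 = $75,416 (under)
Week 32–Week 35: $29,727 + $8,235 + $25,985 + $22,157 = $86,104 (under)
Week 33–Week 36: $8,235 + $25,985 + $22,157 + $8,845 = $65,222 (under)
Week 34–Week 37: $25,985 + $22,157 + $8,845 + $563 = $57,550 (under)
Week 35–Week 38: $22,157 + $8,845 + $563 + $46,044 = $77,609 (under)
At least one window exceeds $96,400.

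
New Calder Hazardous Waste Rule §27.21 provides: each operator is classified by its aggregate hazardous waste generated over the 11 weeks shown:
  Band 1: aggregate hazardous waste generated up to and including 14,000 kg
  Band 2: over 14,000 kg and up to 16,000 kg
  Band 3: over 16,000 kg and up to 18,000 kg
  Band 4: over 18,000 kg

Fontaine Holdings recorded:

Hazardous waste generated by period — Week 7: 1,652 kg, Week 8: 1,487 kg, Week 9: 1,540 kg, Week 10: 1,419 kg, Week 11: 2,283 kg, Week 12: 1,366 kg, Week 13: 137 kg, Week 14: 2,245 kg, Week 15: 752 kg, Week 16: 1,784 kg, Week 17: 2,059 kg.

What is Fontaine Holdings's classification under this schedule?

Aggregate hazardous waste generated: 1,652 kg + 1,487 kg + 1,540 kg + 1,419 kg + 2,283 kg + 1,366 kg + 137 kg + 2,245 kg + 752 kg + 1,784 kg + 2,059 kg = 16,724 kg.
16,000 kg < 16,724 kg ≤ 18,000 kg, so Band 3 applies.

Band 3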